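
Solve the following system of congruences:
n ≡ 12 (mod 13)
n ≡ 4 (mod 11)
103

Using the Chinese Remainder Theorem:
M = product of moduli = 143
For equation 1: M_1 = 11, 11 ≡ 11 (mod 13), inverse of 11 mod 13 is 6 (check: 11 × 6 = 66 ≡ 1 (mod 13))
For equation 2: M_2 = 13, 13 ≡ 2 (mod 11), inverse of 13 mod 11 is 6 (check: 2 × 6 = 12 ≡ 1 (mod 11))
Combine: n ≡ Σ r_i×M_i×(M_i⁻¹ mod m_i) = 12×11×6 + 4×13×6 = 792 + 312 = 1104
1104 mod 143 = 103
n ≡ 103 (mod 143)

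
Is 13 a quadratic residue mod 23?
By Euler's criterion: 13^{11} ≡ 1 (mod 23). Since this equals 1, 13 is a QR.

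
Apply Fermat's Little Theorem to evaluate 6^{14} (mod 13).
10

By Fermat's Little Theorem, a^(p-1) ≡ 1 (mod p) for prime p and gcd(a, p) = 1
Here p = 13, so 6^12 ≡ 1 (mod 13)
We can reduce the exponent: 14 mod 12 = 2
So 6^14 ≡ 6^2 (mod 13)
Computing: 6^2 mod 13 = 10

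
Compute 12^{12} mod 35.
1

Using successive squaring:
Binary expansion of 12: 1100
Powers of 12 mod 35 (each is the square of the previous):
  12^1 ≡ 12 (mod 35)
  12^2 ≡ 12² = 144 ≡ 4 (mod 35)
  12^4 ≡ 4² = 16 ≡ 16 (mod 35)
  12^8 ≡ 16² = 256 ≡ 11 (mod 35)
12 = 8 + 4, so 12^12 = 12^8 × 12^4 ≡ 11 × 16 (mod 35)
Multiplying step by step:
  11 × 16 = 176 ≡ 1 (mod 35)
Result: 12^12 ≡ 1 (mod 35)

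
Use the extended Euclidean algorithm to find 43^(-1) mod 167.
Extended GCD: 43(-66) + 167(17) = 1. So 43^(-1) ≡ 101 ≡ 101 (mod 167). Verify: 43 × 101 = 4343 ≡ 1 (mod 167)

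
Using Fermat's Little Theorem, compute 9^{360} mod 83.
49

By Fermat's Little Theorem, a^(p-1) ≡ 1 (mod p) for prime p and gcd(a, p) = 1
Here p = 83, so 9^82 ≡ 1 (mod 83)
We can reduce the exponent: 360 mod 82 = 32
So 9^360 ≡ 9^32 (mod 83)
Computing: 9^32 mod 83 = 49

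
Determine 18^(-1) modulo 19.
18^(-1) ≡ 18 (mod 19). Verification: 18 × 18 = 324 ≡ 1 (mod 19)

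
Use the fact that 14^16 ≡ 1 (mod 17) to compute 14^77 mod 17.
By Fermat: 14^{16} ≡ 1 (mod 17). 77 = 4×16 + 13. So 14^{77} ≡ 14^{13} ≡ 5 (mod 17)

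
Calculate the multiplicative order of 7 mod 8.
Powers of 7 mod 8: 7^1≡7, 7^2≡1. Order = 2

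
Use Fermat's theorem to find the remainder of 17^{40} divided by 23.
3

By Fermat's Little Theorem, a^(p-1) ≡ 1 (mod p) for prime p and gcd(a, p) = 1
Here p = 23, so 17^22 ≡ 1 (mod 23)
We can reduce the exponent: 40 mod 22 = 18
So 17^40 ≡ 17^18 (mod 23)
Computing: 17^18 mod 23 = 3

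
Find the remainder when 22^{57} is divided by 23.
By Fermat: 22^{22} ≡ 1 (mod 23). 57 = 2×22 + 13. So 22^{57} ≡ 22^{13} ≡ 22 (mod 23)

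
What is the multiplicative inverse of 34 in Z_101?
3

Using Extended Euclidean Algorithm:
gcd(34, 101) = 1
Bezout coefficients: 34 × 3 + 101 × -1 = 1
So 34 × 3 ≡ 1 (mod 101)
The inverse is 3 mod 101 = 3
Verification: 34 × 3 = 102 = 1 × 101 + 1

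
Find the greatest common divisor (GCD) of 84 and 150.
6

Using the Euclidean algorithm:
84 = 0 × 150 + 84
150 = 1 × 84 + 66
84 = 1 × 66 + 18
66 = 3 × 18 + 12
18 = 1 × 12 + 6
12 = 2 × 6 + 0

GCD(84, 150) = 6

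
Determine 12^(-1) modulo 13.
12^(-1) ≡ 12 (mod 13). Verification: 12 × 12 = 144 ≡ 1 (mod 13)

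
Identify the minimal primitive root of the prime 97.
p - 1 = 96 has prime divisors 2, 3. h is a primitive root mod 97 iff h^(96/q) ≢ 1 (mod 97) for each such q.
h = 2: 2^48 ≡ 1, 2^32 ≡ 35 (mod 97); 2^48 ≡ 1, so not a primitive root.
h = 3: 3^48 ≡ 1, 3^32 ≡ 35 (mod 97); 3^48 ≡ 1, so not a primitive root.
h = 4: 4^48 ≡ 1, 4^32 ≡ 61 (mod 97); 4^48 ≡ 1, so not a primitive root.
h = 5: 5^48 ≡ 96, 5^32 ≡ 35 (mod 97); none is 1, so 5 has order 96 and is a primitive root.
The smallest primitive root mod 97 is g = 5.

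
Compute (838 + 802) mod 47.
42

(838 + 802) = 1640
1640 mod 47 = 42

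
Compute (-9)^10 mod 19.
(-9) ≡ 10 (mod 19). 10 = 8 + 2 (binary 1010). Repeated squaring mod 19: 10^1 ≡ 10; 10^2 ≡ 10² = 100 ≡ 5; 10^4 ≡ 5² = 25 ≡ 6; 10^8 ≡ 6² = 36 ≡ 17. Multiply: (-9)^10 ≡ 10^8 × 10^2 ≡ 17 × 5 (mod 19): 17 × 5 = 85 ≡ 9. So (-9)^10 ≡ 9 (mod 19).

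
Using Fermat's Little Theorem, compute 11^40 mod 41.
By Fermat's Little Theorem, 11^{40} ≡ 1 (mod 41) since 41 is prime and gcd(11, 41) = 1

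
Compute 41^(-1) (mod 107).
47

Using Extended Euclidean Algorithm:
gcd(41, 107) = 1
Bezout coefficients: 41 × 47 + 107 × -18 = 1
So 41 × 47 ≡ 1 (mod 107)
The inverse is 47 mod 107 = 47
Verification: 41 × 47 = 1927 = 18 × 107 + 1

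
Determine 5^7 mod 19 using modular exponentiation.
7 = 4 + 2 + 1 (binary 111). Repeated squaring mod 19: 5^1 ≡ 5; 5^2 ≡ 5² = 25 ≡ 6; 5^4 ≡ 6² = 36 ≡ 17. Multiply: 5^7 = 5^4 × 5^2 × 5^1 ≡ 17 × 6 × 5 (mod 19): 17 × 6 = 102 ≡ 7; 7 × 5 = 35 ≡ 16. So 5^7 ≡ 16 (mod 19).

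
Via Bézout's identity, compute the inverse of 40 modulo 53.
Extended GCD: 40(4) + 53(-3) = 1. So 40^(-1) ≡ 4 ≡ 4 (mod 53). Verify: 40 × 4 = 160 ≡ 1 (mod 53)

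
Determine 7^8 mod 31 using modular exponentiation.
8 = 8 (binary 1000). Repeated squaring mod 31: 7^1 ≡ 7; 7^2 ≡ 7² = 49 ≡ 18; 7^4 ≡ 18² = 324 ≡ 14; 7^8 ≡ 14² = 196 ≡ 10. So 7^8 ≡ 10 (mod 31).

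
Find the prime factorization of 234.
2 × 3^2 × 13

Divide by primes starting from smallest:
234 ÷ 2 = 117
117 ÷ 3 = 39
39 ÷ 3 = 13
13 ÷ 13 = 1

234 = 2 × 3^2 × 13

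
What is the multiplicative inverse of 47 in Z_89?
36

Using Extended Euclidean Algorithm:
gcd(47, 89) = 1
Bezout coefficients: 47 × 36 + 89 × -19 = 1
So 47 × 36 ≡ 1 (mod 89)
The inverse is 36 mod 89 = 36
Verification: 47 × 36 = 1692 = 19 × 89 + 1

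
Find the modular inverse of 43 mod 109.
43^(-1) ≡ 71 (mod 109). Verification: 43 × 71 = 3053 ≡ 1 (mod 109)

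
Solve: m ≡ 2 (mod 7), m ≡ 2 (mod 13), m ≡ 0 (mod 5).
M = 7 × 13 × 5 = 455. M₁ = 65, y₁ ≡ 4 (mod 7). M₂ = 35, y₂ ≡ 3 (mod 13). M₃ = 91, y₃ ≡ 1 (mod 5). m = 2×65×4 + 2×35×3 + 0×91×1 ≡ 275 (mod 455)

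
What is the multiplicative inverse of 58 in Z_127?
58^(-1) ≡ 46 (mod 127). Verification: 58 × 46 = 2668 ≡ 1 (mod 127)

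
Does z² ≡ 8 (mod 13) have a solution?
By Euler's criterion: 8^{6} ≡ 12 (mod 13). Since this equals -1 (≡ 12), 8 is not a QR.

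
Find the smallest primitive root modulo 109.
6

A primitive root g modulo p has order p-1 = 108
Prime divisors of 108: [2, 3]
g is a primitive root iff g^(108/q) ≢ 1 (mod 109) for each prime divisor q
Testing small values:
  g = 2: 2^54 ≡ 108, 2^36 ≡ 1 (mod 109) → 2^36 ≡ 1, not primitive root
  g = 3: 3^54 ≡ 1, 3^36 ≡ 63 (mod 109) → 3^54 ≡ 1, not primitive root
  g = 4: 4^54 ≡ 1, 4^36 ≡ 1 (mod 109) → 4^54 ≡ 1, not primitive root
  g = 5: 5^54 ≡ 1, 5^36 ≡ 63 (mod 109) → 5^54 ≡ 1, not primitive root
  g = 6: 6^54 ≡ 108, 6^36 ≡ 63 (mod 109) → none is 1, primitive root!
The smallest primitive root is 6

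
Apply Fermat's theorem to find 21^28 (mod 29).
By Fermat's Little Theorem, 21^{28} ≡ 1 (mod 29) since 29 is prime and gcd(21, 29) = 1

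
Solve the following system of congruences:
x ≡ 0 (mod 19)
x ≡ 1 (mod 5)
76

Using the Chinese Remainder Theorem:
M = product of moduli = 95
For equation 1: M_1 = 5, 5 ≡ 5 (mod 19), inverse of 5 mod 19 is 4 (check: 5 × 4 = 20 ≡ 1 (mod 19))
For equation 2: M_2 = 19, 19 ≡ 4 (mod 5), inverse of 19 mod 5 is 4 (check: 4 × 4 = 16 ≡ 1 (mod 5))
Combine: x ≡ Σ r_i×M_i×(M_i⁻¹ mod m_i) = 0×5×4 + 1×19×4 = 0 + 76 = 76
76 mod 95 = 76
x ≡ 76 (mod 95)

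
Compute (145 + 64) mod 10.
9

(145 + 64) = 209
209 mod 10 = 9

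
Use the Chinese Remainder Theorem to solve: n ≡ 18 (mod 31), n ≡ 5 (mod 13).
18

Using the Chinese Remainder Theorem:
M = product of moduli = 403
For equation 1: M_1 = 13, 13 ≡ 13 (mod 31), inverse of 13 mod 31 is 12 (check: 13 × 12 = 156 ≡ 1 (mod 31))
For equation 2: M_2 = 31, 31 ≡ 5 (mod 13), inverse of 31 mod 13 is 8 (check: 5 × 8 = 40 ≡ 1 (mod 13))
Combine: n ≡ Σ r_i×M_i×(M_i⁻¹ mod m_i) = 18×13×12 + 5×31×8 = 2808 + 1240 = 4048
4048 mod 403 = 18
n ≡ 18 (mod 403)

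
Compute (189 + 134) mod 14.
1

(189 + 134) = 323
323 mod 14 = 1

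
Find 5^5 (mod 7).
5 = 4 + 1 (binary 101). Repeated squaring mod 7: 5^1 ≡ 5; 5^2 ≡ 5² = 25 ≡ 4; 5^4 ≡ 4² = 16 ≡ 2. Multiply: 5^5 = 5^4 × 5^1 ≡ 2 × 5 (mod 7): 2 × 5 = 10 ≡ 3. So 5^5 ≡ 3 (mod 7).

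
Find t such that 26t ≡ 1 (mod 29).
26^(-1) ≡ 19 (mod 29). Verification: 26 × 19 = 494 ≡ 1 (mod 29)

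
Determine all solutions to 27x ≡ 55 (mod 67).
7

Since gcd(27, 67) = 1 divides 55, a solution exists.
Multiply both sides by the inverse of 27 mod 67:
  27^(-1) mod 67 = 5
  x ≡ 5 × 55 ≡ 275 ≡ 7 (mod 67)
Verification: 27 × 7 = 189 = 2 × 67 + 55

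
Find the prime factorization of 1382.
2 × 691

Divide by primes starting from smallest:
1382 ÷ 2 = 691
691 ÷ 691 = 1

1382 = 2 × 691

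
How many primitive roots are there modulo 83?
40

The number of primitive roots modulo p is φ(p-1) = φ(82)
φ(82) = 40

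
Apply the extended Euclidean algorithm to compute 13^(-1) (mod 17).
Extended GCD: 13(4) + 17(-3) = 1. So 13^(-1) ≡ 4 ≡ 4 (mod 17). Verify: 13 × 4 = 52 ≡ 1 (mod 17)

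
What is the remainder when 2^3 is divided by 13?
3 = 2 + 1 (binary 11). Repeated squaring mod 13: 2^1 ≡ 2; 2^2 ≡ 2² = 4 ≡ 4. Multiply: 2^3 = 2^2 × 2^1 ≡ 4 × 2 (mod 13): 4 × 2 = 8 ≡ 8. So 2^3 ≡ 8 (mod 13).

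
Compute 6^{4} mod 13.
9

Using successive squaring:
Binary expansion of 4: 100
Powers of 6 mod 13 (each is the square of the previous):
  6^1 ≡ 6 (mod 13)
  6^2 ≡ 6² = 36 ≡ 10 (mod 13)
  6^4 ≡ 10² = 100 ≡ 9 (mod 13)
4 is a power of 2, so 6^4 is the last square: ≡ 9 (mod 13)
Result: 6^4 ≡ 9 (mod 13)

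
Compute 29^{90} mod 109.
63

Using successive squaring:
Binary expansion of 90: 1011010
Powers of 29 mod 109 (each is the square of the previous):
  29^1 ≡ 29 (mod 109)
  29^2 ≡ 29² = 841 ≡ 78 (mod 109)
  29^4 ≡ 78² = 6084 ≡ 89 (mod 109)
  29^8 ≡ 89² = 7921 ≡ 73 (mod 109)
  29^16 ≡ 73² = 5329 ≡ 97 (mod 109)
  29^32 ≡ 97² = 9409 ≡ 35 (mod 109)
  29^64 ≡ 35² = 1225 ≡ 26 (mod 109)
90 = 64 + 16 + 8 + 2, so 29^90 = 29^64 × 29^16 × 29^8 × 29^2 ≡ 26 × 97 × 73 × 78 (mod 109)
Multiplying step by step:
  26 × 97 = 2522 ≡ 15 (mod 109)
  15 × 73 = 1095 ≡ 5 (mod 109)
  5 × 78 = 390 ≡ 63 (mod 109)
Result: 29^90 ≡ 63 (mod 109)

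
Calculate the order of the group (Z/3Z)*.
2

Prime factorization: 3 = 3
Using the formula φ(n) = n × Π(1 - 1/p) for each prime factor p:
φ(3) = 3 × (1 - 1/3)
φ(3) = 2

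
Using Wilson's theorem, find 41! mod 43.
(42)! = (41)! × (42) ≡ -1 (mod 43). So (41)! ≡ -1 × (42)^(-1) ≡ (-1)×(-1) = 1 (mod 43)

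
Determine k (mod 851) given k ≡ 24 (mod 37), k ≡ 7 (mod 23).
283

Using the Chinese Remainder Theorem:
M = product of moduli = 851
For equation 1: M_1 = 23, 23 ≡ 23 (mod 37), inverse of 23 mod 37 is 29 (check: 23 × 29 = 667 ≡ 1 (mod 37))
For equation 2: M_2 = 37, 37 ≡ 14 (mod 23), inverse of 37 mod 23 is 5 (check: 14 × 5 = 70 ≡ 1 (mod 23))
Combine: k ≡ Σ r_i×M_i×(M_i⁻¹ mod m_i) = 24×23×29 + 7×37×5 = 16008 + 1295 = 17303
17303 mod 851 = 283
k ≡ 283 (mod 851)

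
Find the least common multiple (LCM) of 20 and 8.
40

First find GCD(20, 8) using the Euclidean algorithm:
20 = 2 × 8 + 4
8 = 2 × 4 + 0
GCD(20, 8) = 4

LCM formula: LCM(a, b) = (a × b) / GCD(a, b)
LCM(20, 8) = (20 × 8) / 4
LCM(20, 8) = 160 / 4
LCM(20, 8) = 40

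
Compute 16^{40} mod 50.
26

Using successive squaring:
Binary expansion of 40: 101000
Powers of 16 mod 50 (each is the square of the previous):
  16^1 ≡ 16 (mod 50)
  16^2 ≡ 16² = 256 ≡ 6 (mod 50)
  16^4 ≡ 6² = 36 ≡ 36 (mod 50)
  16^8 ≡ 36² = 1296 ≡ 46 (mod 50)
  16^16 ≡ 46² = 2116 ≡ 16 (mod 50)
  16^32 ≡ 16² = 256 ≡ 6 (mod 50)
40 = 32 + 8, so 16^40 = 16^32 × 16^8 ≡ 6 × 46 (mod 50)
Multiplying step by step:
  6 × 46 = 276 ≡ 26 (mod 50)
Result: 16^40 ≡ 26 (mod 50)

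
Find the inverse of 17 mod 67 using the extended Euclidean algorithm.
Extended GCD: 17(4) + 67(-1) = 1. So 17^(-1) ≡ 4 ≡ 4 (mod 67). Verify: 17 × 4 = 68 ≡ 1 (mod 67)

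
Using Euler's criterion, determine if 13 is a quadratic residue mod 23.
By Euler's criterion: 13^{11} ≡ 1 (mod 23). Since this equals 1, 13 is a QR.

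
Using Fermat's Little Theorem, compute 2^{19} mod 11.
6

By Fermat's Little Theorem, a^(p-1) ≡ 1 (mod p) for prime p and gcd(a, p) = 1
Here p = 11, so 2^10 ≡ 1 (mod 11)
We can reduce the exponent: 19 mod 10 = 9
So 2^19 ≡ 2^9 (mod 11)
Computing: 2^9 mod 11 = 6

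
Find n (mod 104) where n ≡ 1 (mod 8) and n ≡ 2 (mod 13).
M = 8 × 13 = 104. M₁ = 13, y₁ ≡ 5 (mod 8). M₂ = 8, y₂ ≡ 5 (mod 13). n = 1×13×5 + 2×8×5 ≡ 41 (mod 104)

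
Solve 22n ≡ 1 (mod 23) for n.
22

Using Extended Euclidean Algorithm:
gcd(22, 23) = 1
Bezout coefficients: 22 × -1 + 23 × 1 = 1
So 22 × -1 ≡ 1 (mod 23)
The inverse is -1 mod 23 = 22
Verification: 22 × 22 = 484 = 21 × 23 + 1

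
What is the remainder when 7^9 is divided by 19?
9 = 8 + 1 (binary 1001). Repeated squaring mod 19: 7^1 ≡ 7; 7^2 ≡ 7² = 49 ≡ 11; 7^4 ≡ 11² = 121 ≡ 7; 7^8 ≡ 7² = 49 ≡ 11. Multiply: 7^9 = 7^8 × 7^1 ≡ 11 × 7 (mod 19): 11 × 7 = 77 ≡ 1. So 7^9 ≡ 1 (mod 19).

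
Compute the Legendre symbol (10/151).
(10/151) = 10^{75} mod 151 = 1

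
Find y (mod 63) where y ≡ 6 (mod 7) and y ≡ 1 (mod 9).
M = 7 × 9 = 63. M₁ = 9, y₁ ≡ 4 (mod 7). M₂ = 7, y₂ ≡ 4 (mod 9). y = 6×9×4 + 1×7×4 ≡ 55 (mod 63)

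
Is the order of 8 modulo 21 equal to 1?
No, the actual order is 2, not 1.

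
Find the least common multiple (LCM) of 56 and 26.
728

First find GCD(56, 26) using the Euclidean algorithm:
56 = 2 × 26 + 4
26 = 6 × 4 + 2
4 = 2 × 2 + 0
GCD(56, 26) = 2

LCM formula: LCM(a, b) = (a × b) / GCD(a, b)
LCM(56, 26) = (56 × 26) / 2
LCM(56, 26) = 1456 / 2
LCM(56, 26) = 728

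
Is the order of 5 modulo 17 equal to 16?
Yes, ord_17(5) = 16.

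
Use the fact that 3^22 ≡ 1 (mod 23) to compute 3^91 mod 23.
By Fermat: 3^{22} ≡ 1 (mod 23). 91 = 4×22 + 3. So 3^{91} ≡ 3^{3} ≡ 4 (mod 23)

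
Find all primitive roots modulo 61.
Primitive roots mod 61: {2, 6, 7, 10, 17, 18, 26, 30, 31, 35, 43, 44, 51, 54, 55, 59}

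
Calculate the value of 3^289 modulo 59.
Using Fermat: 3^{58} ≡ 1 (mod 59). 289 ≡ 57 (mod 58). So 3^{289} ≡ 3^{57} ≡ 20 (mod 59)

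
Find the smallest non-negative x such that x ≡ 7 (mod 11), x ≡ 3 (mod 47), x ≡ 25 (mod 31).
6442

Using the Chinese Remainder Theorem:
M = product of moduli = 16027
For equation 1: M_1 = 1457, 1457 ≡ 5 (mod 11), inverse of 1457 mod 11 is 9 (check: 5 × 9 = 45 ≡ 1 (mod 11))
For equation 2: M_2 = 341, 341 ≡ 12 (mod 47), inverse of 341 mod 47 is 4 (check: 12 × 4 = 48 ≡ 1 (mod 47))
For equation 3: M_3 = 517, 517 ≡ 21 (mod 31), inverse of 517 mod 31 is 3 (check: 21 × 3 = 63 ≡ 1 (mod 31))
Combine: x ≡ Σ r_i×M_i×(M_i⁻¹ mod m_i) = 7×1457×9 + 3×341×4 + 25×517×3 = 91791 + 4092 + 38775 = 134658
134658 mod 16027 = 6442
x ≡ 6442 (mod 16027)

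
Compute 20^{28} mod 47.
42

Using successive squaring:
Binary expansion of 28: 11100
Powers of 20 mod 47 (each is the square of the previous):
  20^1 ≡ 20 (mod 47)
  20^2 ≡ 20² = 400 ≡ 24 (mod 47)
  20^4 ≡ 24² = 576 ≡ 12 (mod 47)
  20^8 ≡ 12² = 144 ≡ 3 (mod 47)
  20^16 ≡ 3² = 9 ≡ 9 (mod 47)
28 = 16 + 8 + 4, so 20^28 = 20^16 × 20^8 × 20^4 ≡ 9 × 3 × 12 (mod 47)
Multiplying step by step:
  9 × 3 = 27 ≡ 27 (mod 47)
  27 × 12 = 324 ≡ 42 (mod 47)
Result: 20^28 ≡ 42 (mod 47)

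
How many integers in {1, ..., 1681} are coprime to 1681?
1640

Prime factorization: 1681 = 41^2
Using the formula φ(n) = n × Π(1 - 1/p) for each prime factor p:
φ(1681) = 1681 × (1 - 1/41)
φ(1681) = 1640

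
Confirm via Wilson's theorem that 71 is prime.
(70)! mod 71 = 70. Since this equals -1 (mod 71), Wilson confirms 71 is prime.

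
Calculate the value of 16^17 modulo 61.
Using repeated squaring. 17 = 16 + 1 (binary 10001). Repeated squaring mod 61: 16^1 ≡ 16; 16^2 ≡ 16² = 256 ≡ 12; 16^4 ≡ 12² = 144 ≡ 22; 16^8 ≡ 22² = 484 ≡ 57; 16^16 ≡ 57² = 3249 ≡ 16. Multiply: 16^17 = 16^16 × 16^1 ≡ 16 × 16 (mod 61): 16 × 16 = 256 ≡ 12. So 16^17 ≡ 12 (mod 61).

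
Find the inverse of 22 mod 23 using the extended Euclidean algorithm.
Extended GCD: 22(-1) + 23(1) = 1. So 22^(-1) ≡ 22 ≡ 22 (mod 23). Verify: 22 × 22 = 484 ≡ 1 (mod 23)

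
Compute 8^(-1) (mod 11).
8^(-1) ≡ 7 (mod 11). Verification: 8 × 7 = 56 ≡ 1 (mod 11)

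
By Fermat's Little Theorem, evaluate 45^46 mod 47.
By Fermat's Little Theorem, 45^{46} ≡ 1 (mod 47) since 47 is prime and gcd(45, 47) = 1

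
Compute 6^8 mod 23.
8 = 8 (binary 1000). Repeated squaring mod 23: 6^1 ≡ 6; 6^2 ≡ 6² = 36 ≡ 13; 6^4 ≡ 13² = 169 ≡ 8; 6^8 ≡ 8² = 64 ≡ 18. So 6^8 ≡ 18 (mod 23).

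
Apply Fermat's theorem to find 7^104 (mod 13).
By Fermat: 7^{12} ≡ 1 (mod 13). 104 = 8×12 + 8. So 7^{104} ≡ 7^{8} ≡ 3 (mod 13)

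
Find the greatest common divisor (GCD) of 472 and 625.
1

Using the Euclidean algorithm:
472 = 0 × 625 + 472
625 = 1 × 472 + 153
472 = 3 × 153 + 13
153 = 11 × 13 + 10
13 = 1 × 10 + 3
10 = 3 × 3 + 1
3 = 3 × 1 + 0

GCD(472, 625) = 1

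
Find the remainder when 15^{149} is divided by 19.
By Fermat: 15^{18} ≡ 1 (mod 19). 149 = 8×18 + 5. So 15^{149} ≡ 15^{5} ≡ 2 (mod 19)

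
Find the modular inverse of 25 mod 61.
25^(-1) ≡ 22 (mod 61). Verification: 25 × 22 = 550 ≡ 1 (mod 61)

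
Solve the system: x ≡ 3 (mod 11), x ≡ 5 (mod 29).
M = 11 × 29 = 319. M₁ = 29, y₁ ≡ 8 (mod 11). M₂ = 11, y₂ ≡ 8 (mod 29). x = 3×29×8 + 5×11×8 ≡ 179 (mod 319)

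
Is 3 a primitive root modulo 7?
p - 1 = 6 has prime divisors 2, 3. Check 3^(6/q) mod 7 for each: 3^(6/2) = 3^3 ≡ 6, 3^(6/3) = 3^2 ≡ 2 (mod 7). None of these is 1, so 3 has order 6 = φ(7), so it is a primitive root mod 7.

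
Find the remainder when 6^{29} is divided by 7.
By Fermat: 6^{6} ≡ 1 (mod 7). 29 = 4×6 + 5. So 6^{29} ≡ 6^{5} ≡ 6 (mod 7)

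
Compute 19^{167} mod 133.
38

Using successive squaring:
Binary expansion of 167: 10100111
Powers of 19 mod 133 (each is the square of the previous):
  19^1 ≡ 19 (mod 133)
  19^2 ≡ 19² = 361 ≡ 95 (mod 133)
  19^4 ≡ 95² = 9025 ≡ 114 (mod 133)
  19^8 ≡ 114² = 12996 ≡ 95 (mod 133)
  19^16 ≡ 95² = 9025 ≡ 114 (mod 133)
  19^32 ≡ 114² = 12996 ≡ 95 (mod 133)
  19^64 ≡ 95² = 9025 ≡ 114 (mod 133)
  19^128 ≡ 114² = 12996 ≡ 95 (mod 133)
167 = 128 + 32 + 4 + 2 + 1, so 19^167 = 19^128 × 19^32 × 19^4 × 19^2 × 19^1 ≡ 95 × 95 × 114 × 95 × 19 (mod 133)
Multiplying step by step:
  95 × 95 = 9025 ≡ 114 (mod 133)
  114 × 114 = 12996 ≡ 95 (mod 133)
  95 × 95 = 9025 ≡ 114 (mod 133)
  114 × 19 = 2166 ≡ 38 (mod 133)
Result: 19^167 ≡ 38 (mod 133)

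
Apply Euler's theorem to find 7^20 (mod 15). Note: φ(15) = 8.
By Euler: 7^{8} ≡ 1 (mod 15) since gcd(7, 15) = 1. 20 = 2×8 + 4. So 7^{20} ≡ 7^{4} ≡ 1 (mod 15)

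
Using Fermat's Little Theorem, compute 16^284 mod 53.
By Fermat: 16^{52} ≡ 1 (mod 53). 284 = 5×52 + 24. So 16^{284} ≡ 16^{24} ≡ 47 (mod 53)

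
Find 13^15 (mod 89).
Using repeated squaring. 15 = 8 + 4 + 2 + 1 (binary 1111). Repeated squaring mod 89: 13^1 ≡ 13; 13^2 ≡ 13² = 169 ≡ 80; 13^4 ≡ 80² = 6400 ≡ 81; 13^8 ≡ 81² = 6561 ≡ 64. Multiply: 13^15 = 13^8 × 13^4 × 13^2 × 13^1 ≡ 64 × 81 × 80 × 13 (mod 89): 64 × 81 = 5184 ≡ 22; 22 × 80 = 1760 ≡ 69; 69 × 13 = 897 ≡ 7. So 13^15 ≡ 7 (mod 89).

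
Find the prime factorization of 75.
3 × 5^2

Divide by primes starting from smallest:
75 ÷ 3 = 25
25 ÷ 5 = 5
5 ÷ 5 = 1

75 = 3 × 5^2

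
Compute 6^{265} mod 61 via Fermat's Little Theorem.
21

By Fermat's Little Theorem, a^(p-1) ≡ 1 (mod p) for prime p and gcd(a, p) = 1
Here p = 61, so 6^60 ≡ 1 (mod 61)
We can reduce the exponent: 265 mod 60 = 25
So 6^265 ≡ 6^25 (mod 61)
Computing: 6^25 mod 61 = 21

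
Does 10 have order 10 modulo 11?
p - 1 = 10 has prime divisors 2, 5. Check 10^(10/q) mod 11 for each: 10^(10/2) = 10^5 ≡ 10, 10^(10/5) = 10^2 ≡ 1 (mod 11). Since 10^2 ≡ 1 (mod 11), the order of 10 divides 2 (in fact the order is 2) ≠ 10, so it is not a primitive root.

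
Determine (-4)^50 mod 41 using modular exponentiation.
Using Fermat: (-4)^{40} ≡ 1 (mod 41). 50 ≡ 10 (mod 40). So (-4)^{50} ≡ (-4)^{10} ≡ 1 (mod 41)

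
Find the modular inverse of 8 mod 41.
8^(-1) ≡ 36 (mod 41). Verification: 8 × 36 = 288 ≡ 1 (mod 41)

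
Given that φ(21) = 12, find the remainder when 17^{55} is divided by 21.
By Euler: 17^{12} ≡ 1 (mod 21) since gcd(17, 21) = 1. 55 = 4×12 + 7. So 17^{55} ≡ 17^{7} ≡ 17 (mod 21)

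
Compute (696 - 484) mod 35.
2

(696 - 484) = 212
212 mod 35 = 2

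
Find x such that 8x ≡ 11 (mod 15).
7

Since gcd(8, 15) = 1 divides 11, a solution exists.
Multiply both sides by the inverse of 8 mod 15:
  8^(-1) mod 15 = 2
  x ≡ 2 × 11 ≡ 22 ≡ 7 (mod 15)
Verification: 8 × 7 = 56 = 3 × 15 + 11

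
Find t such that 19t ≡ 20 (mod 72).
20

Since gcd(19, 72) = 1 divides 20, a solution exists.
Multiply both sides by the inverse of 19 mod 72:
  19^(-1) mod 72 = 19
  x ≡ 19 × 20 ≡ 380 ≡ 20 (mod 72)
Verification: 19 × 20 = 380 = 5 × 72 + 20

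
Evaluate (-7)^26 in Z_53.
Using repeated squaring. (-7) ≡ 46 (mod 53). 26 = 16 + 8 + 2 (binary 11010). Repeated squaring mod 53: 46^1 ≡ 46; 46^2 ≡ 46² = 2116 ≡ 49; 46^4 ≡ 49² = 2401 ≡ 16; 46^8 ≡ 16² = 256 ≡ 44; 46^16 ≡ 44² = 1936 ≡ 28. Multiply: (-7)^26 ≡ 46^16 × 46^8 × 46^2 ≡ 28 × 44 × 49 (mod 53): 28 × 44 = 1232 ≡ 13; 13 × 49 = 637 ≡ 1. So (-7)^26 ≡ 1 (mod 53).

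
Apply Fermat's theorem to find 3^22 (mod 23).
By Fermat's Little Theorem, 3^{22} ≡ 1 (mod 23) since 23 is prime and gcd(3, 23) = 1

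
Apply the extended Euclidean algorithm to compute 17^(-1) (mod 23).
Extended GCD: 17(-4) + 23(3) = 1. So 17^(-1) ≡ 19 ≡ 19 (mod 23). Verify: 17 × 19 = 323 ≡ 1 (mod 23)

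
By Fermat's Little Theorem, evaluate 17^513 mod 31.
By Fermat: 17^{30} ≡ 1 (mod 31). 513 ≡ 3 (mod 30). So 17^{513} ≡ 17^{3} ≡ 15 (mod 31)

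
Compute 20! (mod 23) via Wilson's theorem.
(22)! = (20)! × (21) × (22) ≡ -1 (mod 23). So (20)! ≡ -1 × [(22)(21)]^(-1) ≡ 11 (mod 23)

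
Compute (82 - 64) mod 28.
18

(82 - 64) = 18
18 mod 28 = 18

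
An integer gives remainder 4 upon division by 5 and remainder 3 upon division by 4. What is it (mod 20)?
M = 5 × 4 = 20. M₁ = 4, y₁ ≡ 4 (mod 5). M₂ = 5, y₂ ≡ 1 (mod 4). y = 4×4×4 + 3×5×1 ≡ 19 (mod 20). The smallest positive such number is 19.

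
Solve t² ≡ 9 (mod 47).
The square roots of 9 mod 47 are 3 and 44. Verify: 3² = 9 ≡ 9 (mod 47)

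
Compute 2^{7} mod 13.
11

Using successive squaring:
Binary expansion of 7: 111
Powers of 2 mod 13 (each is the square of the previous):
  2^1 ≡ 2 (mod 13)
  2^2 ≡ 2² = 4 ≡ 4 (mod 13)
  2^4 ≡ 4² = 16 ≡ 3 (mod 13)
7 = 4 + 2 + 1, so 2^7 = 2^4 × 2^2 × 2^1 ≡ 3 × 4 × 2 (mod 13)
Multiplying step by step:
  3 × 4 = 12 ≡ 12 (mod 13)
  12 × 2 = 24 ≡ 11 (mod 13)
Result: 2^7 ≡ 11 (mod 13)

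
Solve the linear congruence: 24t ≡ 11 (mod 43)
13

Since gcd(24, 43) = 1 divides 11, a solution exists.
Multiply both sides by the inverse of 24 mod 43:
  24^(-1) mod 43 = 9
  x ≡ 9 × 11 ≡ 99 ≡ 13 (mod 43)
Verification: 24 × 13 = 312 = 7 × 43 + 11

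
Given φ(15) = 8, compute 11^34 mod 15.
By Euler: 11^{8} ≡ 1 (mod 15) since gcd(11, 15) = 1. 34 = 4×8 + 2. So 11^{34} ≡ 11^{2} ≡ 1 (mod 15)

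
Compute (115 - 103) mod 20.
12

(115 - 103) = 12
12 mod 20 = 12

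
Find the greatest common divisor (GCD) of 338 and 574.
2

Using the Euclidean algorithm:
338 = 0 × 574 + 338
574 = 1 × 338 + 236
338 = 1 × 236 + 102
236 = 2 × 102 + 32
102 = 3 × 32 + 6
32 = 5 × 6 + 2
6 = 3 × 2 + 0

GCD(338, 574) = 2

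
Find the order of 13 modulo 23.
Powers of 13 mod 23: 13^1≡13, 13^2≡8, 13^3≡12, 13^4≡18, 13^5≡4, 13^6≡6, 13^7≡9, 13^8≡2, 13^9≡3, 13^10≡16, 13^11≡1. Order = 11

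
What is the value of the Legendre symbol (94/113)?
(94/113) = 94^{56} mod 113 = -1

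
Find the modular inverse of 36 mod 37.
36^(-1) ≡ 36 (mod 37). Verification: 36 × 36 = 1296 ≡ 1 (mod 37)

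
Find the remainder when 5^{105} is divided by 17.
By Fermat: 5^{16} ≡ 1 (mod 17). 105 = 6×16 + 9. So 5^{105} ≡ 5^{9} ≡ 12 (mod 17)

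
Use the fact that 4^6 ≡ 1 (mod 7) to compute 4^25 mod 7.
By Fermat: 4^{6} ≡ 1 (mod 7). 25 = 4×6 + 1. So 4^{25} ≡ 4^{1} ≡ 4 (mod 7)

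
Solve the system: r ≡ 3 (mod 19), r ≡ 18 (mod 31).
M = 19 × 31 = 589. M₁ = 31, y₁ ≡ 8 (mod 19). M₂ = 19, y₂ ≡ 18 (mod 31). r = 3×31×8 + 18×19×18 ≡ 421 (mod 589)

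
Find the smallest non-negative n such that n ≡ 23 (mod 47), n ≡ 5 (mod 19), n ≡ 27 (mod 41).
18682

Using the Chinese Remainder Theorem:
M = product of moduli = 36613
For equation 1: M_1 = 779, 779 ≡ 27 (mod 47), inverse of 779 mod 47 is 7 (check: 27 × 7 = 189 ≡ 1 (mod 47))
For equation 2: M_2 = 1927, 1927 ≡ 8 (mod 19), inverse of 1927 mod 19 is 12 (check: 8 × 12 = 96 ≡ 1 (mod 19))
For equation 3: M_3 = 893, 893 ≡ 32 (mod 41), inverse of 893 mod 41 is 9 (check: 32 × 9 = 288 ≡ 1 (mod 41))
Combine: n ≡ Σ r_i×M_i×(M_i⁻¹ mod m_i) = 23×779×7 + 5×1927×12 + 27×893×9 = 125419 + 115620 + 216999 = 458038
458038 mod 36613 = 18682
n ≡ 18682 (mod 36613)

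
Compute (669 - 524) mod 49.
47

(669 - 524) = 145
145 mod 49 = 47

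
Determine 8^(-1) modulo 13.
8^(-1) ≡ 5 (mod 13). Verification: 8 × 5 = 40 ≡ 1 (mod 13)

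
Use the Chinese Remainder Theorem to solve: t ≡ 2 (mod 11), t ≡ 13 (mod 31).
M = 11 × 31 = 341. M₁ = 31, y₁ ≡ 5 (mod 11). M₂ = 11, y₂ ≡ 17 (mod 31). t = 2×31×5 + 13×11×17 ≡ 13 (mod 341)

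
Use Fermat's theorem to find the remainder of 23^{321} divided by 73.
3

By Fermat's Little Theorem, a^(p-1) ≡ 1 (mod p) for prime p and gcd(a, p) = 1
Here p = 73, so 23^72 ≡ 1 (mod 73)
We can reduce the exponent: 321 mod 72 = 33
So 23^321 ≡ 23^33 (mod 73)
Computing: 23^33 mod 73 = 3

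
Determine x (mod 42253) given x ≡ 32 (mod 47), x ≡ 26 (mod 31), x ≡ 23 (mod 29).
18409

Using the Chinese Remainder Theorem:
M = product of moduli = 42253
For equation 1: M_1 = 899, 899 ≡ 6 (mod 47), inverse of 899 mod 47 is 8 (check: 6 × 8 = 48 ≡ 1 (mod 47))
For equation 2: M_2 = 1363, 1363 ≡ 30 (mod 31), inverse of 1363 mod 31 is 30 (check: 30 × 30 = 900 ≡ 1 (mod 31))
For equation 3: M_3 = 1457, 1457 ≡ 7 (mod 29), inverse of 1457 mod 29 is 25 (check: 7 × 25 = 175 ≡ 1 (mod 29))
Combine: x ≡ Σ r_i×M_i×(M_i⁻¹ mod m_i) = 32×899×8 + 26×1363×30 + 23×1457×25 = 230144 + 1063140 + 837775 = 2131059
2131059 mod 42253 = 18409
x ≡ 18409 (mod 42253)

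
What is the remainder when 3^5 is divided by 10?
5 = 4 + 1 (binary 101). Repeated squaring mod 10: 3^1 ≡ 3; 3^2 ≡ 3² = 9 ≡ 9; 3^4 ≡ 9² = 81 ≡ 1. Multiply: 3^5 = 3^4 × 3^1 ≡ 1 × 3 (mod 10): 1 × 3 = 3 ≡ 3. So 3^5 ≡ 3 (mod 10).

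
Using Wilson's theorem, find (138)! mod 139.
By Wilson's theorem, (138)! ≡ -1 ≡ 138 (mod 139)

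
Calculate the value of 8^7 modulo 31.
7 = 4 + 2 + 1 (binary 111). Repeated squaring mod 31: 8^1 ≡ 8; 8^2 ≡ 8² = 64 ≡ 2; 8^4 ≡ 2² = 4 ≡ 4. Multiply: 8^7 = 8^4 × 8^2 × 8^1 ≡ 4 × 2 × 8 (mod 31): 4 × 2 = 8 ≡ 8; 8 × 8 = 64 ≡ 2. So 8^7 ≡ 2 (mod 31).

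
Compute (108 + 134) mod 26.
8

(108 + 134) = 242
242 mod 26 = 8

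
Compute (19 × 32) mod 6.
2

(19 × 32) = 608
608 mod 6 = 2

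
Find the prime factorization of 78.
2 × 3 × 13

Divide by primes starting from smallest:
78 ÷ 2 = 39
39 ÷ 3 = 13
13 ÷ 13 = 1

78 = 2 × 3 × 13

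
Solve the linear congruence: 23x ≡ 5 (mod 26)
7

Since gcd(23, 26) = 1 divides 5, a solution exists.
Multiply both sides by the inverse of 23 mod 26:
  23^(-1) mod 26 = 17
  x ≡ 17 × 5 ≡ 85 ≡ 7 (mod 26)
Verification: 23 × 7 = 161 = 6 × 26 + 5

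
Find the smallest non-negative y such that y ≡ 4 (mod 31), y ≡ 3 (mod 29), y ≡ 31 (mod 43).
4933

Using the Chinese Remainder Theorem:
M = product of moduli = 38657
For equation 1: M_1 = 1247, 1247 ≡ 7 (mod 31), inverse of 1247 mod 31 is 9 (check: 7 × 9 = 63 ≡ 1 (mod 31))
For equation 2: M_2 = 1333, 1333 ≡ 28 (mod 29), inverse of 1333 mod 29 is 28 (check: 28 × 28 = 784 ≡ 1 (mod 29))
For equation 3: M_3 = 899, 899 ≡ 39 (mod 43), inverse of 899 mod 43 is 32 (check: 39 × 32 = 1248 ≡ 1 (mod 43))
Combine: y ≡ Σ r_i×M_i×(M_i⁻¹ mod m_i) = 4×1247×9 + 3×1333×28 + 31×899×32 = 44892 + 111972 + 891808 = 1048672
1048672 mod 38657 = 4933
y ≡ 4933 (mod 38657)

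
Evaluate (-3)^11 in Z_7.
Using Fermat: (-3)^{6} ≡ 1 (mod 7). 11 ≡ 5 (mod 6). So (-3)^{11} ≡ (-3)^{5} ≡ 2 (mod 7)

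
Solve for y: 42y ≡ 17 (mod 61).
28

Since gcd(42, 61) = 1 divides 17, a solution exists.
Multiply both sides by the inverse of 42 mod 61:
  42^(-1) mod 61 = 16
  x ≡ 16 × 17 ≡ 272 ≡ 28 (mod 61)
Verification: 42 × 28 = 1176 = 19 × 61 + 17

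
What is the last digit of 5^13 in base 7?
Using Fermat: 5^{6} ≡ 1 (mod 7). 13 ≡ 1 (mod 6). So 5^{13} ≡ 5^{1} ≡ 5 (mod 7)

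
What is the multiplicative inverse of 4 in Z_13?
10

Using Extended Euclidean Algorithm:
gcd(4, 13) = 1
Bezout coefficients: 4 × -3 + 13 × 1 = 1
So 4 × -3 ≡ 1 (mod 13)
The inverse is -3 mod 13 = 10
Verification: 4 × 10 = 40 = 3 × 13 + 1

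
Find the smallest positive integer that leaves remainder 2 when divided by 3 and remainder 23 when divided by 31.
M = 3 × 31 = 93. M₁ = 31, y₁ ≡ 1 (mod 3). M₂ = 3, y₂ ≡ 21 (mod 31). n = 2×31×1 + 23×3×21 ≡ 23 (mod 93). The smallest positive such number is 23.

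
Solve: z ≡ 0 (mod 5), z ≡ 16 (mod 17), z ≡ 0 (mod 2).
M = 5 × 17 × 2 = 170. M₁ = 34, y₁ ≡ 4 (mod 5). M₂ = 10, y₂ ≡ 12 (mod 17). M₃ = 85, y₃ ≡ 1 (mod 2). z = 0×34×4 + 16×10×12 + 0×85×1 ≡ 50 (mod 170)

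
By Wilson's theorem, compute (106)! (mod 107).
By Wilson's theorem, (106)! ≡ -1 ≡ 106 (mod 107)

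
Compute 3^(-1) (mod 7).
5

Using Extended Euclidean Algorithm:
gcd(3, 7) = 1
Bezout coefficients: 3 × -2 + 7 × 1 = 1
So 3 × -2 ≡ 1 (mod 7)
The inverse is -2 mod 7 = 5
Verification: 3 × 5 = 15 = 2 × 7 + 1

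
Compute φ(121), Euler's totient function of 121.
110

Prime factorization: 121 = 11^2
Using the formula φ(n) = n × Π(1 - 1/p) for each prime factor p:
φ(121) = 121 × (1 - 1/11)
φ(121) = 110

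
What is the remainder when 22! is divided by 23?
By Wilson's theorem, (22)! ≡ -1 ≡ 22 (mod 23)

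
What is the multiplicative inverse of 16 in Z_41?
18

Using Extended Euclidean Algorithm:
gcd(16, 41) = 1
Bezout coefficients: 16 × 18 + 41 × -7 = 1
So 16 × 18 ≡ 1 (mod 41)
The inverse is 18 mod 41 = 18
Verification: 16 × 18 = 288 = 7 × 41 + 1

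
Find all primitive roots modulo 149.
Primitive roots mod 149: {2, 3, 8, 10, 11, 12, 13, 14, 15, 18, 21, 23, 27, 32, 34, 38, 40, 41, 43, 48, 50, 51, 52, 55, 56, 57, 58, 59, 60, 62, 65, 66, 70, 71, 72, 74, 75, 77, 78, 79, 83, 84, 87, 89, 90, 91, 92, 93, 94, 97, 98, 99, 101, 106, 108, 109, 111, 115, 117, 122, 126, 128, 131, 134, 135, 136, 137, 138, 139, 141, 146, 147}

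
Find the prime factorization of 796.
2^2 × 199

Divide by primes starting from smallest:
796 ÷ 2 = 398
398 ÷ 2 = 199
199 ÷ 199 = 1

796 = 2^2 × 199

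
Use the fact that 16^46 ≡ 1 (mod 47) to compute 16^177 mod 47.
By Fermat: 16^{46} ≡ 1 (mod 47). 177 = 3×46 + 39. So 16^{177} ≡ 16^{39} ≡ 25 (mod 47)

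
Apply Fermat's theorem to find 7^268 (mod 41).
By Fermat: 7^{40} ≡ 1 (mod 41). 268 ≡ 28 (mod 40). So 7^{268} ≡ 7^{28} ≡ 4 (mod 41)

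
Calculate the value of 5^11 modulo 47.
Using repeated squaring. 11 = 8 + 2 + 1 (binary 1011). Repeated squaring mod 47: 5^1 ≡ 5; 5^2 ≡ 5² = 25 ≡ 25; 5^4 ≡ 25² = 625 ≡ 14; 5^8 ≡ 14² = 196 ≡ 8. Multiply: 5^11 = 5^8 × 5^2 × 5^1 ≡ 8 × 25 × 5 (mod 47): 8 × 25 = 200 ≡ 12; 12 × 5 = 60 ≡ 13. So 5^11 ≡ 13 (mod 47).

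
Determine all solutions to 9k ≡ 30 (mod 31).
24

Since gcd(9, 31) = 1 divides 30, a solution exists.
Multiply both sides by the inverse of 9 mod 31:
  9^(-1) mod 31 = 7
  x ≡ 7 × 30 ≡ 210 ≡ 24 (mod 31)
Verification: 9 × 24 = 216 = 6 × 31 + 30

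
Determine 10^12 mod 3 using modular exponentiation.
Using Fermat: 10^{2} ≡ 1 (mod 3). 12 ≡ 0 (mod 2). So 10^{12} ≡ 10^{0} ≡ 1 (mod 3)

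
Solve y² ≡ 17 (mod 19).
The square roots of 17 mod 19 are 6 and 13. Verify: 6² = 36 ≡ 17 (mod 19)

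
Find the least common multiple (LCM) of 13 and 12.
156

First find GCD(13, 12) using the Euclidean algorithm:
13 = 1 × 12 + 1
12 = 12 × 1 + 0
GCD(13, 12) = 1

LCM formula: LCM(a, b) = (a × b) / GCD(a, b)
LCM(13, 12) = (13 × 12) / 1
LCM(13, 12) = 156 / 1
LCM(13, 12) = 156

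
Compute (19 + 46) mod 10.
5

(19 + 46) = 65
65 mod 10 = 5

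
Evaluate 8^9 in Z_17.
9 = 8 + 1 (binary 1001). Repeated squaring mod 17: 8^1 ≡ 8; 8^2 ≡ 8² = 64 ≡ 13; 8^4 ≡ 13² = 169 ≡ 16; 8^8 ≡ 16² = 256 ≡ 1. Multiply: 8^9 = 8^8 × 8^1 ≡ 1 × 8 (mod 17): 1 × 8 = 8 ≡ 8. So 8^9 ≡ 8 (mod 17).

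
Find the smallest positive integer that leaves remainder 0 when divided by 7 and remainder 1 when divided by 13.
M = 7 × 13 = 91. M₁ = 13, y₁ ≡ 6 (mod 7). M₂ = 7, y₂ ≡ 2 (mod 13). x = 0×13×6 + 1×7×2 ≡ 14 (mod 91). The smallest positive such number is 14.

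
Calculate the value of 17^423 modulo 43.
Using Fermat: 17^{42} ≡ 1 (mod 43). 423 ≡ 3 (mod 42). So 17^{423} ≡ 17^{3} ≡ 11 (mod 43)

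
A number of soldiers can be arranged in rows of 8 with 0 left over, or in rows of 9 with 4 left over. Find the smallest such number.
M = 8 × 9 = 72. M₁ = 9, y₁ ≡ 1 (mod 8). M₂ = 8, y₂ ≡ 8 (mod 9). y = 0×9×1 + 4×8×8 ≡ 40 (mod 72). The smallest positive such number is 40.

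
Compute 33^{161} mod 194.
33

Using successive squaring:
Binary expansion of 161: 10100001
Powers of 33 mod 194 (each is the square of the previous):
  33^1 ≡ 33 (mod 194)
  33^2 ≡ 33² = 1089 ≡ 119 (mod 194)
  33^4 ≡ 119² = 14161 ≡ 193 (mod 194)
  33^8 ≡ 193² = 37249 ≡ 1 (mod 194)
  33^16 ≡ 1² = 1 ≡ 1 (mod 194)
  33^32 ≡ 1² = 1 ≡ 1 (mod 194)
  33^64 ≡ 1² = 1 ≡ 1 (mod 194)
  33^128 ≡ 1² = 1 ≡ 1 (mod 194)
161 = 128 + 32 + 1, so 33^161 = 33^128 × 33^32 × 33^1 ≡ 1 × 1 × 33 (mod 194)
Multiplying step by step:
  1 × 1 = 1 ≡ 1 (mod 194)
  1 × 33 = 33 ≡ 33 (mod 194)
Result: 33^161 ≡ 33 (mod 194)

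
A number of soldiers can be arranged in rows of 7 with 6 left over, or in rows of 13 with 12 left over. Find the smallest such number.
M = 7 × 13 = 91. M₁ = 13, y₁ ≡ 6 (mod 7). M₂ = 7, y₂ ≡ 2 (mod 13). k = 6×13×6 + 12×7×2 ≡ 90 (mod 91). The smallest positive such number is 90.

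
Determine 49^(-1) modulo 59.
49^(-1) ≡ 53 (mod 59). Verification: 49 × 53 = 2597 ≡ 1 (mod 59)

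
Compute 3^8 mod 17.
8 = 8 (binary 1000). Repeated squaring mod 17: 3^1 ≡ 3; 3^2 ≡ 3² = 9 ≡ 9; 3^4 ≡ 9² = 81 ≡ 13; 3^8 ≡ 13² = 169 ≡ 16. So 3^8 ≡ 16 (mod 17).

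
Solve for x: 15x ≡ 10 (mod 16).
6

Since gcd(15, 16) = 1 divides 10, a solution exists.
Multiply both sides by the inverse of 15 mod 16:
  15^(-1) mod 16 = 15
  x ≡ 15 × 10 ≡ 150 ≡ 6 (mod 16)
Verification: 15 × 6 = 90 = 5 × 16 + 10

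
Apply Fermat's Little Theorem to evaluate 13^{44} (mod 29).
24

By Fermat's Little Theorem, a^(p-1) ≡ 1 (mod p) for prime p and gcd(a, p) = 1
Here p = 29, so 13^28 ≡ 1 (mod 29)
We can reduce the exponent: 44 mod 28 = 16
So 13^44 ≡ 13^16 (mod 29)
Computing: 13^16 mod 29 = 24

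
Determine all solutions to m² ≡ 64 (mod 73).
The square roots of 64 mod 73 are 8 and 65. Verify: 8² = 64 ≡ 64 (mod 73)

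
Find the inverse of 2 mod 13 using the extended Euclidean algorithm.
Extended GCD: 2(-6) + 13(1) = 1. So 2^(-1) ≡ 7 ≡ 7 (mod 13). Verify: 2 × 7 = 14 ≡ 1 (mod 13)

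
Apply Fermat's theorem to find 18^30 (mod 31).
By Fermat's Little Theorem, 18^{30} ≡ 1 (mod 31) since 31 is prime and gcd(18, 31) = 1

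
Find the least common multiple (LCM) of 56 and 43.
2408

First find GCD(56, 43) using the Euclidean algorithm:
56 = 1 × 43 + 13
43 = 3 × 13 + 4
13 = 3 × 4 + 1
4 = 4 × 1 + 0
GCD(56, 43) = 1

LCM formula: LCM(a, b) = (a × b) / GCD(a, b)
LCM(56, 43) = (56 × 43) / 1
LCM(56, 43) = 2408 / 1
LCM(56, 43) = 2408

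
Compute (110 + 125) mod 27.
19

(110 + 125) = 235
235 mod 27 = 19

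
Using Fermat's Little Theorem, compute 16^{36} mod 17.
1

By Fermat's Little Theorem, a^(p-1) ≡ 1 (mod p) for prime p and gcd(a, p) = 1
Here p = 17, so 16^16 ≡ 1 (mod 17)
We can reduce the exponent: 36 mod 16 = 4
So 16^36 ≡ 16^4 (mod 17)
Computing: 16^4 mod 17 = 1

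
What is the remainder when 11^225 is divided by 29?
Using Fermat: 11^{28} ≡ 1 (mod 29). 225 ≡ 1 (mod 28). So 11^{225} ≡ 11^{1} ≡ 11 (mod 29)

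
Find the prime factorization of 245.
5 × 7^2

Divide by primes starting from smallest:
245 ÷ 5 = 49
49 ÷ 7 = 7
7 ÷ 7 = 1

245 = 5 × 7^2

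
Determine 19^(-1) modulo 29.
19^(-1) ≡ 26 (mod 29). Verification: 19 × 26 = 494 ≡ 1 (mod 29)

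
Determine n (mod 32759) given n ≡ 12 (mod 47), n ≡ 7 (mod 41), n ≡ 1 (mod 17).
9929

Using the Chinese Remainder Theorem:
M = product of moduli = 32759
For equation 1: M_1 = 697, 697 ≡ 39 (mod 47), inverse of 697 mod 47 is 41 (check: 39 × 41 = 1599 ≡ 1 (mod 47))
For equation 2: M_2 = 799, 799 ≡ 20 (mod 41), inverse of 799 mod 41 is 39 (check: 20 × 39 = 780 ≡ 1 (mod 41))
For equation 3: M_3 = 1927, 1927 ≡ 6 (mod 17), inverse of 1927 mod 17 is 3 (check: 6 × 3 = 18 ≡ 1 (mod 17))
Combine: n ≡ Σ r_i×M_i×(M_i⁻¹ mod m_i) = 12×697×41 + 7×799×39 + 1×1927×3 = 342924 + 218127 + 5781 = 566832
566832 mod 32759 = 9929
n ≡ 9929 (mod 32759)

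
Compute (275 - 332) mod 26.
21

(275 - 332) = -57
-57 mod 26 = 21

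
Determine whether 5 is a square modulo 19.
By Euler's criterion: 5^{9} ≡ 1 (mod 19). Since this equals 1, 5 is a QR.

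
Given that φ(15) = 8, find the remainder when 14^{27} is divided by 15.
By Euler: 14^{8} ≡ 1 (mod 15) since gcd(14, 15) = 1. 27 = 3×8 + 3. So 14^{27} ≡ 14^{3} ≡ 14 (mod 15)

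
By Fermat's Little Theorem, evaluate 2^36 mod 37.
By Fermat's Little Theorem, 2^{36} ≡ 1 (mod 37) since 37 is prime and gcd(2, 37) = 1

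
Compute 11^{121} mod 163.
20

Using successive squaring:
Binary expansion of 121: 1111001
Powers of 11 mod 163 (each is the square of the previous):
  11^1 ≡ 11 (mod 163)
  11^2 ≡ 11² = 121 ≡ 121 (mod 163)
  11^4 ≡ 121² = 14641 ≡ 134 (mod 163)
  11^8 ≡ 134² = 17956 ≡ 26 (mod 163)
  11^16 ≡ 26² = 676 ≡ 24 (mod 163)
  11^32 ≡ 24² = 576 ≡ 87 (mod 163)
  11^64 ≡ 87² = 7569 ≡ 71 (mod 163)
121 = 64 + 32 + 16 + 8 + 1, so 11^121 = 11^64 × 11^32 × 11^16 × 11^8 × 11^1 ≡ 71 × 87 × 24 × 26 × 11 (mod 163)
Multiplying step by step:
  71 × 87 = 6177 ≡ 146 (mod 163)
  146 × 24 = 3504 ≡ 81 (mod 163)
  81 × 26 = 2106 ≡ 150 (mod 163)
  150 × 11 = 1650 ≡ 20 (mod 163)
Result: 11^121 ≡ 20 (mod 163)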